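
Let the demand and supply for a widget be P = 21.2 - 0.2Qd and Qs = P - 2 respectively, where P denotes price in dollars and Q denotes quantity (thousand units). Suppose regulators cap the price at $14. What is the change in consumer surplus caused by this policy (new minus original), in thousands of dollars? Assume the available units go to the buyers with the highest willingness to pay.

46.4

Rearranging demand gives Qd = 106 - 5P. Setting quantity demanded equal to quantity supplied, 106 - 5P = P - 2, gives P* = 18 and Q* = 16.
The ceiling of 14 is below the equilibrium price 18, so it binds.
At P = 14: Qd = 106 - 5·14 = 36 and Qs = 14 - 2 = 12.
Consumer surplus without the control is ½ · (21.2 - 18) · 16 = 25.6.
With the ceiling, 12 units are sold at 14 (assume they go to the highest-value buyers). The demand price at Q = 12 is 18.8, so CS = ½ · [(21.2 - 14) + (18.8 - 14)] · 12 = 72.
Change in consumer surplus = 72 - 25.6 = 46.4.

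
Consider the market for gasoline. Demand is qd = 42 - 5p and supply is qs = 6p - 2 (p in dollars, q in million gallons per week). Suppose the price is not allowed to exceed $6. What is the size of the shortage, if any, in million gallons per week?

0

Setting quantity demanded equal to quantity supplied, 42 - 5p = 6p - 2, gives p* = 4 and q* = 22.
The ceiling of 6 is above the equilibrium price 4, so it is not binding; the market clears at p* = 4, q* = 22.
Since the control does not bind, there is no shortage.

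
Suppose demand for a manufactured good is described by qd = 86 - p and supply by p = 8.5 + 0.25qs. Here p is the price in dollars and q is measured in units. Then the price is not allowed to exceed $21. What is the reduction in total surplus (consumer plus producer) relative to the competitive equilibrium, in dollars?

90

Rearranging supply gives qs = 4p - 34. Equilibrium: 86 - p = 4p - 34, so 120 = 5p and p* = 24, q* = 62.
The ceiling of 21 is below the equilibrium price 24, so it binds.
At p = 21: qd = 86 - 21 = 65 and qs = 4·21 - 34 = 50.
Quantity traded falls to 50. At q = 50 the demand price is 86 - 50 = 36 and the supply price is (34 + 50)/4 = 21.
Deadweight loss = ½ · (36 - 21) · (62 - 50) = ½ · 15 · 12 = 90.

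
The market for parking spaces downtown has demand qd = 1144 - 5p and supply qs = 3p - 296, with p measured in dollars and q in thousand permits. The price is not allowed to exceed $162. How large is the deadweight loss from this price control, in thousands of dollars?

777.6

In a free market, 1144 - 5p = 3p - 296 gives the equilibrium p* = 180, q* = 244.
Since 162 < 180, the ceiling is binding.
At p = 162: qd = 1144 - 5·162 = 334 and qs = 3·162 - 296 = 190.
Quantity traded falls to 190. At q = 190 the demand price is (1144 - 190)/5 = 190.8 and the supply price is (296 + 190)/3 = 162.
Deadweight loss = ½ · (190.8 - 162) · (244 - 190) = ½ · 28.8 · 54 = 777.6.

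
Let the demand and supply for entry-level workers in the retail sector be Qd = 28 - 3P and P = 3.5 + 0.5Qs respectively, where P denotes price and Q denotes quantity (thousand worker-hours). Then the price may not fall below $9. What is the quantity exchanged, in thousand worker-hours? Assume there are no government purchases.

1

Rearranging supply gives Qs = 2P - 7. Without the control the market clears where 28 - 3P = 2P - 7, i.e. P* = 7 and Q* = 7.
Because the floor (9) lies above the market-clearing price, it is binding.
At P = 9: Qd = 28 - 3·9 = 1 and Qs = 2·9 - 7 = 11.
The quantity actually transacted is the short side, demand: 1.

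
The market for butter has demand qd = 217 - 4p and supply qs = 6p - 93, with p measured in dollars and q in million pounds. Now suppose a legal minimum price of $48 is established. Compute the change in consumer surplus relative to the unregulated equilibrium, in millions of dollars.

-1003

Setting quantity demanded equal to quantity supplied, 217 - 4p = 6p - 93, gives p* = 31 and q* = 93.
The floor of 48 is above the equilibrium price 31, so it binds.
At p = 48: qd = 217 - 4·48 = 25 and qs = 6·48 - 93 = 195.
Consumer surplus without the control is ½ · (54.25 - 31) · 93 = 1081.125.
With the floor, consumers buy 25 units at 48, so CS = ½ · (54.25 - 48) · 25 = 78.125.
Change in consumer surplus = 78.125 - 1081.125 = -1003.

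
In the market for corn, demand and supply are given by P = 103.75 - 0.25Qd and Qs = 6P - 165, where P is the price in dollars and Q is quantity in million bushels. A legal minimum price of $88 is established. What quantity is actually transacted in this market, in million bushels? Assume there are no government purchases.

63

Rearranging demand gives Qd = 415 - 4P. Equilibrium: 415 - 4P = 6P - 165, so 580 = 10P and P* = 58, Q* = 183.
Since 88 > 58, the floor is binding.
At P = 88: Qd = 415 - 4·88 = 63 and Qs = 6·88 - 165 = 363.
The quantity actually transacted is the short side, demand: 63.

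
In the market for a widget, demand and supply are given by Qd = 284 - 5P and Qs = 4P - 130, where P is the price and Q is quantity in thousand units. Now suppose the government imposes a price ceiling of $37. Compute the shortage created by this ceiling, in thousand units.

Equilibrium: 284 - 5P = 4P - 130, so 414 = 9P and P* = 46, Q* = 54.
Since 37 < 46, the ceiling is binding.
At P = 37: Qd = 284 - 5·37 = 99 and Qs = 4·37 - 130 = 18.
Shortage = Qd - Qs = 99 - 18 = 81.

81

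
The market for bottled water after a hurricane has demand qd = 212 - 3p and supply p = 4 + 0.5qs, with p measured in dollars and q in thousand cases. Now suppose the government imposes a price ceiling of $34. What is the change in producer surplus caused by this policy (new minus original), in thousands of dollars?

-700

Rearranging supply gives qs = 2p - 8. In a free market, 212 - 3p = 2p - 8 gives the equilibrium p* = 44, q* = 80.
The ceiling of 34 is below the equilibrium price 44, so it binds.
At p = 34: qd = 212 - 3·34 = 110 and qs = 2·34 - 8 = 60.
Producer surplus without the control is ½ · (44 - 4) · 80 = 1600.
With the ceiling, producers sell 60 units at 34, so PS = ½ · (34 - 4) · 60 = 900.
Change in producer surplus = 900 - 1600 = -700.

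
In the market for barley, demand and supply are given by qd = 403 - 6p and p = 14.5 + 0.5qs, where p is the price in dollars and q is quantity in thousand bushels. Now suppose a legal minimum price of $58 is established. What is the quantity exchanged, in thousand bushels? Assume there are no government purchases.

55

Rearranging supply gives qs = 2p - 29. In a free market, 403 - 6p = 2p - 29 gives the equilibrium p* = 54, q* = 79.
Because the floor (58) lies above the market-clearing price, it is binding.
At p = 58: qd = 403 - 6·58 = 55 and qs = 2·58 - 29 = 87.
The quantity actually transacted is the short side, demand: 55.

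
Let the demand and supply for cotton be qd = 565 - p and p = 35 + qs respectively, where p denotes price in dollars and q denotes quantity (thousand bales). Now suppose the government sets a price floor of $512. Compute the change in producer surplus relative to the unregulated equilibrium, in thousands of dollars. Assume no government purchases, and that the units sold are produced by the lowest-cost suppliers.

Rearranging supply gives qs = p - 35. In a free market, 565 - p = p - 35 gives the equilibrium p* = 300, q* = 265.
The floor of 512 is above the equilibrium price 300, so it binds.
At p = 512: qd = 565 - 512 = 53 and qs = 512 - 35 = 477.
Producer surplus without the control is ½ · (300 - 35) · 265 = 35112.5.
With the floor, 53 units are sold at 512. The supply price at q = 53 is 88, so PS = ½ · [(512 - 35) + (512 - 88)] · 53 = 23876.5.
Change in producer surplus = 23876.5 - 35112.5 = -11236.

-11236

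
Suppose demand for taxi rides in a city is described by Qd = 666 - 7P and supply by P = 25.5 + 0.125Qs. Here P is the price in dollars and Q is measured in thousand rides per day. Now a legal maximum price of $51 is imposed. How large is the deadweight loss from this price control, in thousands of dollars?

Rearranging supply gives Qs = 8P - 204. Equilibrium: 666 - 7P = 8P - 204, so 870 = 15P and P* = 58, Q* = 260.
Since 51 < 58, the ceiling is binding.
At P = 51: Qd = 666 - 7·51 = 309 and Qs = 8·51 - 204 = 204.
Quantity traded falls to 204. At Q = 204 the demand price is (666 - 204)/7 = 66 and the supply price is (204 + 204)/8 = 51.
Deadweight loss = ½ · (66 - 51) · (260 - 204) = ½ · 15 · 56 = 420.

420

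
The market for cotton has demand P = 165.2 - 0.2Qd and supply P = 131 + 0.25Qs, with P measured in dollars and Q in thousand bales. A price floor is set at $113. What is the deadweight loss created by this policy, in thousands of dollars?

Rearranging demand gives Qd = 826 - 5P; rearranging supply gives Qs = 4P - 524. Setting quantity demanded equal to quantity supplied, 826 - 5P = 4P - 524, gives P* = 150 and Q* = 76.
The floor of 113 is below the equilibrium price 150, so it is not binding; the market clears at P* = 150, Q* = 76.
Since the control does not bind, no trades are prevented and deadweight loss is zero.

0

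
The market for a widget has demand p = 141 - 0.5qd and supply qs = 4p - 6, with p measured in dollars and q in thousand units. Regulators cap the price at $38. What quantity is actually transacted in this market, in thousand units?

Rearranging demand gives qd = 282 - 2p. Equilibrium: 282 - 2p = 4p - 6, so 288 = 6p and p* = 48, q* = 186.
Because the ceiling (38) lies below the market-clearing price, it is binding.
At p = 38: qd = 282 - 2·38 = 206 and qs = 4·38 - 6 = 146.
The quantity actually transacted is the short side, supply: 146.

146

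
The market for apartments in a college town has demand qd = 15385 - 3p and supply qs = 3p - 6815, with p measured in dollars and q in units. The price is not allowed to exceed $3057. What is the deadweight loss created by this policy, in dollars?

1240347

Setting quantity demanded equal to quantity supplied, 15385 - 3p = 3p - 6815, gives p* = 3700 and q* = 4285.
Because the ceiling (3057) lies below the market-clearing price, it is binding.
At p = 3057: qd = 15385 - 3·3057 = 6214 and qs = 3·3057 - 6815 = 2356.
Quantity traded falls to 2356. At q = 2356 the demand price is (15385 - 2356)/3 = 4343 and the supply price is (6815 + 2356)/3 = 3057.
Deadweight loss = ½ · (4343 - 3057) · (4285 - 2356) = ½ · 1286 · 1929 = 1240347.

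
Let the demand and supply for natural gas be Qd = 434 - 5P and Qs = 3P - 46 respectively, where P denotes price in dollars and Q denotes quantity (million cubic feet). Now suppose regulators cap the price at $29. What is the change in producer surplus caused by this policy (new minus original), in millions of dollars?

Equilibrium: 434 - 5P = 3P - 46, so 480 = 8P and P* = 60, Q* = 134.
Because the ceiling (29) lies below the market-clearing price, it is binding.
At P = 29: Qd = 434 - 5·29 = 289 and Qs = 3·29 - 46 = 41.
Producer surplus without the control is ½ · (60 - 46/3) · 134 = 8978/3.
With the ceiling, producers sell 41 units at 29, so PS = ½ · (29 - 46/3) · 41 = 1681/6.
Change in producer surplus = 1681/6 - 8978/3 = -2712.5.

-2712.5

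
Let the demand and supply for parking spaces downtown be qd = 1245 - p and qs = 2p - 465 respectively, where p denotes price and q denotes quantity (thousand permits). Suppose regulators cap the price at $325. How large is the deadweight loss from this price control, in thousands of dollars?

180075

Equilibrium: 1245 - p = 2p - 465, so 1710 = 3p and p* = 570, q* = 675.
Because the ceiling (325) lies below the market-clearing price, it is binding.
At p = 325: qd = 1245 - 325 = 920 and qs = 2·325 - 465 = 185.
Quantity traded falls to 185. At q = 185 the demand price is 1245 - 185 = 1060 and the supply price is (465 + 185)/2 = 325.
Deadweight loss = ½ · (1060 - 325) · (675 - 185) = ½ · 735 · 490 = 180075.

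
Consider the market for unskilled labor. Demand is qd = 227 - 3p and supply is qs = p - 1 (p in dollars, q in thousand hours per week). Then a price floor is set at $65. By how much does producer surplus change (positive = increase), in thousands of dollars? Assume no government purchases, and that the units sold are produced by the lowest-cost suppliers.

Equilibrium: 227 - 3p = p - 1, so 228 = 4p and p* = 57, q* = 56.
The floor of 65 is above the equilibrium price 57, so it binds.
At p = 65: qd = 227 - 3·65 = 32 and qs = 65 - 1 = 64.
Producer surplus without the control is ½ · (57 - 1) · 56 = 1568.
With the floor, 32 units are sold at 65. The supply price at q = 32 is 33, so PS = ½ · [(65 - 1) + (65 - 33)] · 32 = 1536.
Change in producer surplus = 1536 - 1568 = -32.

-32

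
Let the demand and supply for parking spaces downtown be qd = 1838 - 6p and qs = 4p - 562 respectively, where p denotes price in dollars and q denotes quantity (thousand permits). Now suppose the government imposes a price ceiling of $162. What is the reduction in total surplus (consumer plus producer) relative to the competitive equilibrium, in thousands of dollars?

In a free market, 1838 - 6p = 4p - 562 gives the equilibrium p* = 240, q* = 398.
Because the ceiling (162) lies below the market-clearing price, it is binding.
At p = 162: qd = 1838 - 6·162 = 866 and qs = 4·162 - 562 = 86.
Quantity traded falls to 86. At q = 86 the demand price is (1838 - 86)/6 = 292 and the supply price is (562 + 86)/4 = 162.
Deadweight loss = ½ · (292 - 162) · (398 - 86) = ½ · 130 · 312 = 20280.

20280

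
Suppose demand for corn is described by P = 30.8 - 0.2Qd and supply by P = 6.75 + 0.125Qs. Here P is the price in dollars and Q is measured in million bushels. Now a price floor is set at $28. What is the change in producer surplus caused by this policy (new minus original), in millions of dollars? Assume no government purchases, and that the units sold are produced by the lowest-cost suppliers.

Rearranging demand gives Qd = 154 - 5P; rearranging supply gives Qs = 8P - 54. Setting quantity demanded equal to quantity supplied, 154 - 5P = 8P - 54, gives P* = 16 and Q* = 74.
The floor of 28 is above the equilibrium price 16, so it binds.
At P = 28: Qd = 154 - 5·28 = 14 and Qs = 8·28 - 54 = 170.
Producer surplus without the control is ½ · (16 - 6.75) · 74 = 342.25.
With the floor, 14 units are sold at 28. The supply price at Q = 14 is 8.5, so PS = ½ · [(28 - 6.75) + (28 - 8.5)] · 14 = 285.25.
Change in producer surplus = 285.25 - 342.25 = -57.

-57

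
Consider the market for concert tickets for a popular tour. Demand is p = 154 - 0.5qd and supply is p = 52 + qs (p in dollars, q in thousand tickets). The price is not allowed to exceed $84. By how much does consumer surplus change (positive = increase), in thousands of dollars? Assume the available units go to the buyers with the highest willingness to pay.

Rearranging demand gives qd = 308 - 2p; rearranging supply gives qs = p - 52. Without the control the market clears where 308 - 2p = p - 52, i.e. p* = 120 and q* = 68.
The ceiling of 84 is below the equilibrium price 120, so it binds.
At p = 84: qd = 308 - 2·84 = 140 and qs = 84 - 52 = 32.
Consumer surplus without the control is ½ · (154 - 120) · 68 = 1156.
With the ceiling, 32 units are sold at 84 (assume they go to the highest-value buyers). The demand price at q = 32 is 138, so CS = ½ · [(154 - 84) + (138 - 84)] · 32 = 1984.
Change in consumer surplus = 1984 - 1156 = 828.

828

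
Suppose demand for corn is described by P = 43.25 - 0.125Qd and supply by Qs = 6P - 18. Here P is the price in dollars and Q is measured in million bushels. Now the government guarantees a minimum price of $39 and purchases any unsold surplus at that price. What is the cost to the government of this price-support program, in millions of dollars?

Rearranging demand gives Qd = 346 - 8P. Setting quantity demanded equal to quantity supplied, 346 - 8P = 6P - 18, gives P* = 26 and Q* = 138.
The floor of 39 is above the equilibrium price 26, so it binds.
At P = 39: Qd = 346 - 8·39 = 34 and Qs = 6·39 - 18 = 216.
Surplus = Qs - Qd = 182.
Government expenditure = surplus × support price = 182 × 39 = 7098.

7098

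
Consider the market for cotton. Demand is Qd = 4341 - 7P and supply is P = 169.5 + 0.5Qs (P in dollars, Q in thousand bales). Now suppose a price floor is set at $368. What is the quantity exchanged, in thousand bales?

Rearranging supply gives Qs = 2P - 339. Setting quantity demanded equal to quantity supplied, 4341 - 7P = 2P - 339, gives P* = 520 and Q* = 701.
Since 368 is below P* = 520, the floor does not bind and the free-market outcome prevails.

701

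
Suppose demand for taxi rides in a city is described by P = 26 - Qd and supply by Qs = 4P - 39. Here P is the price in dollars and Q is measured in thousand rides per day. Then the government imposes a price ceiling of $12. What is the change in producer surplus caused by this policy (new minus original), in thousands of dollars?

-11

Rearranging demand gives Qd = 26 - P. Without the control the market clears where 26 - P = 4P - 39, i.e. P* = 13 and Q* = 13.
The ceiling of 12 is below the equilibrium price 13, so it binds.
At P = 12: Qd = 26 - 12 = 14 and Qs = 4·12 - 39 = 9.
Producer surplus without the control is ½ · (13 - 9.75) · 13 = 21.125.
With the ceiling, producers sell 9 units at 12, so PS = ½ · (12 - 9.75) · 9 = 10.125.
Change in producer surplus = 10.125 - 21.125 = -11.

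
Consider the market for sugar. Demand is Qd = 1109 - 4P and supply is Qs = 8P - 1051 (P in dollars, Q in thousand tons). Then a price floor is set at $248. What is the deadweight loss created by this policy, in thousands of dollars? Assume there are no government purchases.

13872

Equilibrium: 1109 - 4P = 8P - 1051, so 2160 = 12P and P* = 180, Q* = 389.
Because the floor (248) lies above the market-clearing price, it is binding.
At P = 248: Qd = 1109 - 4·248 = 117 and Qs = 8·248 - 1051 = 933.
Quantity traded falls to 117. At Q = 117 the demand price is (1109 - 117)/4 = 248 and the supply price is (1051 + 117)/8 = 146.
Deadweight loss = ½ · (248 - 146) · (389 - 117) = ½ · 102 · 272 = 13872.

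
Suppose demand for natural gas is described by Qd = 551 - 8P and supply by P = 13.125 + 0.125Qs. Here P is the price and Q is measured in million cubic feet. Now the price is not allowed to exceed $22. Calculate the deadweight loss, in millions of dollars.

2888

Rearranging supply gives Qs = 8P - 105. Without the control the market clears where 551 - 8P = 8P - 105, i.e. P* = 41 and Q* = 223.
Because the ceiling (22) lies below the market-clearing price, it is binding.
At P = 22: Qd = 551 - 8·22 = 375 and Qs = 8·22 - 105 = 71.
Quantity traded falls to 71. At Q = 71 the demand price is (551 - 71)/8 = 60 and the supply price is (105 + 71)/8 = 22.
Deadweight loss = ½ · (60 - 22) · (223 - 71) = ½ · 38 · 152 = 2888.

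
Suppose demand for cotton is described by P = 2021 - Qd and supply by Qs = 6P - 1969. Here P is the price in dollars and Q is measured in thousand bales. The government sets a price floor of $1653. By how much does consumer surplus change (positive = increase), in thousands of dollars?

Rearranging demand gives Qd = 2021 - P. In a free market, 2021 - P = 6P - 1969 gives the equilibrium P* = 570, Q* = 1451.
Since 1653 > 570, the floor is binding.
At P = 1653: Qd = 2021 - 1653 = 368 and Qs = 6·1653 - 1969 = 7949.
Consumer surplus without the control is ½ · (2021 - 570) · 1451 = 1052700.5.
With the floor, consumers buy 368 units at 1653, so CS = ½ · (2021 - 1653) · 368 = 67712.
Change in consumer surplus = 67712 - 1052700.5 = -984988.5.

-984988.5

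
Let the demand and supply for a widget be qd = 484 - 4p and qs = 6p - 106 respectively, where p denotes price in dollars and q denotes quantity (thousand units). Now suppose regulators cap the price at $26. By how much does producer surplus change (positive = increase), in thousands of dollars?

-4917

Setting quantity demanded equal to quantity supplied, 484 - 4p = 6p - 106, gives p* = 59 and q* = 248.
Since 26 < 59, the ceiling is binding.
At p = 26: qd = 484 - 4·26 = 380 and qs = 6·26 - 106 = 50.
Producer surplus without the control is ½ · (59 - 53/3) · 248 = 15376/3.
With the ceiling, producers sell 50 units at 26, so PS = ½ · (26 - 53/3) · 50 = 625/3.
Change in producer surplus = 625/3 - 15376/3 = -4917.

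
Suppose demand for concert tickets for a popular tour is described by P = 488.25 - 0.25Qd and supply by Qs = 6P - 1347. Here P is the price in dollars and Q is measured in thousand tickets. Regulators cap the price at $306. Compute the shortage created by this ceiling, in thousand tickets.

240

Rearranging demand gives Qd = 1953 - 4P. In a free market, 1953 - 4P = 6P - 1347 gives the equilibrium P* = 330, Q* = 633.
The ceiling of 306 is below the equilibrium price 330, so it binds.
At P = 306: Qd = 1953 - 4·306 = 729 and Qs = 6·306 - 1347 = 489.
Shortage = Qd - Qs = 729 - 489 = 240.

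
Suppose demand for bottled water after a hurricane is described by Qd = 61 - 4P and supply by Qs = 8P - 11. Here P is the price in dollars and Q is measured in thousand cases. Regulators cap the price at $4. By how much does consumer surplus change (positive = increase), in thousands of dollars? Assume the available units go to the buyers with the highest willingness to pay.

Setting quantity demanded equal to quantity supplied, 61 - 4P = 8P - 11, gives P* = 6 and Q* = 37.
Because the ceiling (4) lies below the market-clearing price, it is binding.
At P = 4: Qd = 61 - 4·4 = 45 and Qs = 8·4 - 11 = 21.
Consumer surplus without the control is ½ · (15.25 - 6) · 37 = 171.125.
With the ceiling, 21 units are sold at 4 (assume they go to the highest-value buyers). The demand price at Q = 21 is 10, so CS = ½ · [(15.25 - 4) + (10 - 4)] · 21 = 181.125.
Change in consumer surplus = 181.125 - 171.125 = 10.

10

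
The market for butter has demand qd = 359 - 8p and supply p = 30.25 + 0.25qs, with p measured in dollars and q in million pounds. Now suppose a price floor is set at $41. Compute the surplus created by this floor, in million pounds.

Rearranging supply gives qs = 4p - 121. Setting quantity demanded equal to quantity supplied, 359 - 8p = 4p - 121, gives p* = 40 and q* = 39.
Because the floor (41) lies above the market-clearing price, it is binding.
At p = 41: qd = 359 - 8·41 = 31 and qs = 4·41 - 121 = 43.
Surplus = qs - qd = 43 - 31 = 12.

12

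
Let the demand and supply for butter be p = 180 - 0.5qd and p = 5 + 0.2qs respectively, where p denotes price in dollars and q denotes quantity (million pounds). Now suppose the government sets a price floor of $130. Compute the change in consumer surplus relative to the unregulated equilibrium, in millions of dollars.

Rearranging demand gives qd = 360 - 2p; rearranging supply gives qs = 5p - 25. Setting quantity demanded equal to quantity supplied, 360 - 2p = 5p - 25, gives p* = 55 and q* = 250.
The floor of 130 is above the equilibrium price 55, so it binds.
At p = 130: qd = 360 - 2·130 = 100 and qs = 5·130 - 25 = 625.
Consumer surplus without the control is ½ · (180 - 55) · 250 = 15625.
With the floor, consumers buy 100 units at 130, so CS = ½ · (180 - 130) · 100 = 2500.
Change in consumer surplus = 2500 - 15625 = -13125.

-13125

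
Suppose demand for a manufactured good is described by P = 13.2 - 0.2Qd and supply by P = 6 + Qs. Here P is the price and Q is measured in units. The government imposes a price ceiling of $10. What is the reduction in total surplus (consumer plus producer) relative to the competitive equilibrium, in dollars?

Rearranging demand gives Qd = 66 - 5P; rearranging supply gives Qs = P - 6. Without the control the market clears where 66 - 5P = P - 6, i.e. P* = 12 and Q* = 6.
The ceiling of 10 is below the equilibrium price 12, so it binds.
At P = 10: Qd = 66 - 5·10 = 16 and Qs = 10 - 6 = 4.
Quantity traded falls to 4. At Q = 4 the demand price is (66 - 4)/5 = 12.4 and the supply price is 6 + 4 = 10.
Deadweight loss = ½ · (12.4 - 10) · (6 - 4) = ½ · 2.4 · 2 = 2.4.

2.4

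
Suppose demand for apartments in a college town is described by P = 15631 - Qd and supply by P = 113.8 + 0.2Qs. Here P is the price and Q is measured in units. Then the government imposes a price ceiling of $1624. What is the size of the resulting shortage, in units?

Rearranging demand gives Qd = 15631 - P; rearranging supply gives Qs = 5P - 569. In a free market, 15631 - P = 5P - 569 gives the equilibrium P* = 2700, Q* = 12931.
The ceiling of 1624 is below the equilibrium price 2700, so it binds.
At P = 1624: Qd = 15631 - 1624 = 14007 and Qs = 5·1624 - 569 = 7551.
Shortage = Qd - Qs = 14007 - 7551 = 6456.

6456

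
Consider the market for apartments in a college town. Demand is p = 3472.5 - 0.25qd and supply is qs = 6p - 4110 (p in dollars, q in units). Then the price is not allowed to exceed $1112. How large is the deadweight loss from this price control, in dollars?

3550080

Rearranging demand gives qd = 13890 - 4p. Without the control the market clears where 13890 - 4p = 6p - 4110, i.e. p* = 1800 and q* = 6690.
The ceiling of 1112 is below the equilibrium price 1800, so it binds.
At p = 1112: qd = 13890 - 4·1112 = 9442 and qs = 6·1112 - 4110 = 2562.
Quantity traded falls to 2562. At q = 2562 the demand price is (13890 - 2562)/4 = 2832 and the supply price is (4110 + 2562)/6 = 1112.
Deadweight loss = ½ · (2832 - 1112) · (6690 - 2562) = ½ · 1720 · 4128 = 3550080.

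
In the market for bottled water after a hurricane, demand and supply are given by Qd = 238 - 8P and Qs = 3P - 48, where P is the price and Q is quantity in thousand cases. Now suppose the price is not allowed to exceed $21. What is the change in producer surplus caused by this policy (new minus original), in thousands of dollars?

Without the control the market clears where 238 - 8P = 3P - 48, i.e. P* = 26 and Q* = 30.
Since 21 < 26, the ceiling is binding.
At P = 21: Qd = 238 - 8·21 = 70 and Qs = 3·21 - 48 = 15.
Producer surplus without the control is ½ · (26 - 16) · 30 = 150.
With the ceiling, producers sell 15 units at 21, so PS = ½ · (21 - 16) · 15 = 37.5.
Change in producer surplus = 37.5 - 150 = -112.5.

-112.5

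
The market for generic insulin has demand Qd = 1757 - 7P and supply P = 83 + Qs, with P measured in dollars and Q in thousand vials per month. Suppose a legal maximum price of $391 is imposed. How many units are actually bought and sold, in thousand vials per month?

147

Rearranging supply gives Qs = P - 83. In a free market, 1757 - 7P = P - 83 gives the equilibrium P* = 230, Q* = 147.
Since 391 is above P* = 230, the ceiling does not bind and the free-market outcome prevails.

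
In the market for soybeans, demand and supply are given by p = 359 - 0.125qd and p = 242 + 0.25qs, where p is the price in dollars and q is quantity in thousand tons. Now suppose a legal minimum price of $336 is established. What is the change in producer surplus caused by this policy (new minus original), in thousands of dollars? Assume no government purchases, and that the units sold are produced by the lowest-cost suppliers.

896

Rearranging demand gives qd = 2872 - 8p; rearranging supply gives qs = 4p - 968. In a free market, 2872 - 8p = 4p - 968 gives the equilibrium p* = 320, q* = 312.
The floor of 336 is above the equilibrium price 320, so it binds.
At p = 336: qd = 2872 - 8·336 = 184 and qs = 4·336 - 968 = 376.
Producer surplus without the control is ½ · (320 - 242) · 312 = 12168.
With the floor, 184 units are sold at 336. The supply price at q = 184 is 288, so PS = ½ · [(336 - 242) + (336 - 288)] · 184 = 13064.
Change in producer surplus = 13064 - 12168 = 896.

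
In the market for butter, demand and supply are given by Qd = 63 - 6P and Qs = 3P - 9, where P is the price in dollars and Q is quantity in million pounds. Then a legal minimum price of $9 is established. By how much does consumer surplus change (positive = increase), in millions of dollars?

-12

Without the control the market clears where 63 - 6P = 3P - 9, i.e. P* = 8 and Q* = 15.
Because the floor (9) lies above the market-clearing price, it is binding.
At P = 9: Qd = 63 - 6·9 = 9 and Qs = 3·9 - 9 = 18.
Consumer surplus without the control is ½ · (10.5 - 8) · 15 = 18.75.
With the floor, consumers buy 9 units at 9, so CS = ½ · (10.5 - 9) · 9 = 6.75.
Change in consumer surplus = 6.75 - 18.75 = -12.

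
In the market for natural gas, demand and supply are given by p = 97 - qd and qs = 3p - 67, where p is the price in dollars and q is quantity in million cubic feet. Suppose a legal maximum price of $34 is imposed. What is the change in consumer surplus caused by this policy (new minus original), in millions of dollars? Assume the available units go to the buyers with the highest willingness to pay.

24.5

Rearranging demand gives qd = 97 - p. Setting quantity demanded equal to quantity supplied, 97 - p = 3p - 67, gives p* = 41 and q* = 56.
Because the ceiling (34) lies below the market-clearing price, it is binding.
At p = 34: qd = 97 - 34 = 63 and qs = 3·34 - 67 = 35.
Consumer surplus without the control is ½ · (97 - 41) · 56 = 1568.
With the ceiling, 35 units are sold at 34 (assume they go to the highest-value buyers). The demand price at q = 35 is 62, so CS = ½ · [(97 - 34) + (62 - 34)] · 35 = 1592.5.
Change in consumer surplus = 1592.5 - 1568 = 24.5.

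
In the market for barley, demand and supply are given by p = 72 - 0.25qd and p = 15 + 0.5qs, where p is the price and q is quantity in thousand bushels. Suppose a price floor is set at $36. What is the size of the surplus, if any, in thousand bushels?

Rearranging demand gives qd = 288 - 4p; rearranging supply gives qs = 2p - 30. Without the control the market clears where 288 - 4p = 2p - 30, i.e. p* = 53 and q* = 76.
The floor of 36 is below the equilibrium price 53, so it is not binding; the market clears at p* = 53, q* = 76.
Since the control does not bind, there is no surplus.

0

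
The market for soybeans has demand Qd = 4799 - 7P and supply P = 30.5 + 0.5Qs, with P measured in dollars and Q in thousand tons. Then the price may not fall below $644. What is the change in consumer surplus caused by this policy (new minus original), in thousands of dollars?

Rearranging supply gives Qs = 2P - 61. Setting quantity demanded equal to quantity supplied, 4799 - 7P = 2P - 61, gives P* = 540 and Q* = 1019.
Since 644 > 540, the floor is binding.
At P = 644: Qd = 4799 - 7·644 = 291 and Qs = 2·644 - 61 = 1227.
Consumer surplus without the control is ½ · (4799/7 - 540) · 1019 = 1038361/14.
With the floor, consumers buy 291 units at 644, so CS = ½ · (4799/7 - 644) · 291 = 84681/14.
Change in consumer surplus = 84681/14 - 1038361/14 = -68120.

-68120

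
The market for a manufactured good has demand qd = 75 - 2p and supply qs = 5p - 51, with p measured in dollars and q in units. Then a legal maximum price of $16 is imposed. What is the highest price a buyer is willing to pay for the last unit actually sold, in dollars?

23

Setting quantity demanded equal to quantity supplied, 75 - 2p = 5p - 51, gives p* = 18 and q* = 39.
Since 16 < 18, the ceiling is binding.
At p = 16: qd = 75 - 2·16 = 43 and qs = 5·16 - 51 = 29.
Only 29 units reach the market. On the demand curve, the marginal buyer's willingness to pay at q = 29 is (75 - 29)/2 = 23.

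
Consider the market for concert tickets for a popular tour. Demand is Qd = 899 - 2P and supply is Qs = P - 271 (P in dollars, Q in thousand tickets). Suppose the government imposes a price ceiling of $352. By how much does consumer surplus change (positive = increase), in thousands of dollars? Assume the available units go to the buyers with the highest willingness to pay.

In a free market, 899 - 2P = P - 271 gives the equilibrium P* = 390, Q* = 119.
Because the ceiling (352) lies below the market-clearing price, it is binding.
At P = 352: Qd = 899 - 2·352 = 195 and Qs = 352 - 271 = 81.
Consumer surplus without the control is ½ · (449.5 - 390) · 119 = 3540.25.
With the ceiling, 81 units are sold at 352 (assume they go to the highest-value buyers). The demand price at Q = 81 is 409, so CS = ½ · [(449.5 - 352) + (409 - 352)] · 81 = 6257.25.
Change in consumer surplus = 6257.25 - 3540.25 = 2717.

2717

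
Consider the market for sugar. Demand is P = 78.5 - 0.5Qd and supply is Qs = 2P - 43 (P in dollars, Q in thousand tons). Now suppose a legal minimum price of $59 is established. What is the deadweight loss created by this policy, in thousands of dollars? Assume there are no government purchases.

Rearranging demand gives Qd = 157 - 2P. Without the control the market clears where 157 - 2P = 2P - 43, i.e. P* = 50 and Q* = 57.
Since 59 > 50, the floor is binding.
At P = 59: Qd = 157 - 2·59 = 39 and Qs = 2·59 - 43 = 75.
Quantity traded falls to 39. At Q = 39 the demand price is (157 - 39)/2 = 59 and the supply price is (43 + 39)/2 = 41.
Deadweight loss = ½ · (59 - 41) · (57 - 39) = ½ · 18 · 18 = 162.

162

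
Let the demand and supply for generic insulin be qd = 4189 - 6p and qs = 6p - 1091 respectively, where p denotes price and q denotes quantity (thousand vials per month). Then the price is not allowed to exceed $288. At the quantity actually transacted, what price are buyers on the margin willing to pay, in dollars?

592

Setting quantity demanded equal to quantity supplied, 4189 - 6p = 6p - 1091, gives p* = 440 and q* = 1549.
Because the ceiling (288) lies below the market-clearing price, it is binding.
At p = 288: qd = 4189 - 6·288 = 2461 and qs = 6·288 - 1091 = 637.
Only 637 units reach the market. On the demand curve, the marginal buyer's willingness to pay at q = 637 is (4189 - 637)/6 = 592.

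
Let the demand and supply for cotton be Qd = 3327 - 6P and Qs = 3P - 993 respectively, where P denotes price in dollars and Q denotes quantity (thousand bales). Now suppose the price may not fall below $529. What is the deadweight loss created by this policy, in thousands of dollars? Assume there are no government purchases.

21609

In a free market, 3327 - 6P = 3P - 993 gives the equilibrium P* = 480, Q* = 447.
The floor of 529 is above the equilibrium price 480, so it binds.
At P = 529: Qd = 3327 - 6·529 = 153 and Qs = 3·529 - 993 = 594.
Quantity traded falls to 153. At Q = 153 the demand price is (3327 - 153)/6 = 529 and the supply price is (993 + 153)/3 = 382.
Deadweight loss = ½ · (529 - 382) · (447 - 153) = ½ · 147 · 294 = 21609.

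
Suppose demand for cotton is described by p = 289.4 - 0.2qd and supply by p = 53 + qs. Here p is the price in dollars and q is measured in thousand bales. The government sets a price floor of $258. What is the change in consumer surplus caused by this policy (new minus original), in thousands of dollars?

Rearranging demand gives qd = 1447 - 5p; rearranging supply gives qs = p - 53. Without the control the market clears where 1447 - 5p = p - 53, i.e. p* = 250 and q* = 197.
The floor of 258 is above the equilibrium price 250, so it binds.
At p = 258: qd = 1447 - 5·258 = 157 and qs = 258 - 53 = 205.
Consumer surplus without the control is ½ · (289.4 - 250) · 197 = 3880.9.
With the floor, consumers buy 157 units at 258, so CS = ½ · (289.4 - 258) · 157 = 2464.9.
Change in consumer surplus = 2464.9 - 3880.9 = -1416.

-1416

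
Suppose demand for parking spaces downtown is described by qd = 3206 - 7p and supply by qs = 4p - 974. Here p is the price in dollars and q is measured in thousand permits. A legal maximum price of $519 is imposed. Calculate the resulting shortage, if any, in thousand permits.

Without the control the market clears where 3206 - 7p = 4p - 974, i.e. p* = 380 and q* = 546.
Since 519 is above p* = 380, the ceiling does not bind and the free-market outcome prevails.
Since the control does not bind, there is no shortage.

0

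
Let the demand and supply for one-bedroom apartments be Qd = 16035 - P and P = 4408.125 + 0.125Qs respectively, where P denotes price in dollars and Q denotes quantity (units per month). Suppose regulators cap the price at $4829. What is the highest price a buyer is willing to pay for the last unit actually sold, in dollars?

Rearranging supply gives Qs = 8P - 35265. Setting quantity demanded equal to quantity supplied, 16035 - P = 8P - 35265, gives P* = 5700 and Q* = 10335.
Since 4829 < 5700, the ceiling is binding.
At P = 4829: Qd = 16035 - 4829 = 11206 and Qs = 8·4829 - 35265 = 3367.
Only 3367 units reach the market. On the demand curve, the marginal buyer's willingness to pay at Q = 3367 is (16035 - 3367) = 12668.

12668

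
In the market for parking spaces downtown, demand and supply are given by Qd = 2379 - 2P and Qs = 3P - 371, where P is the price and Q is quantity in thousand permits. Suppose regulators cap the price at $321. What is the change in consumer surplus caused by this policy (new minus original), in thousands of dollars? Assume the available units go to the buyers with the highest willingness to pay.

Without the control the market clears where 2379 - 2P = 3P - 371, i.e. P* = 550 and Q* = 1279.
Since 321 < 550, the ceiling is binding.
At P = 321: Qd = 2379 - 2·321 = 1737 and Qs = 3·321 - 371 = 592.
Consumer surplus without the control is ½ · (1189.5 - 550) · 1279 = 408960.25.
With the ceiling, 592 units are sold at 321 (assume they go to the highest-value buyers). The demand price at Q = 592 is 893.5, so CS = ½ · [(1189.5 - 321) + (893.5 - 321)] · 592 = 426536.
Change in consumer surplus = 426536 - 408960.25 = 17575.75.

17575.75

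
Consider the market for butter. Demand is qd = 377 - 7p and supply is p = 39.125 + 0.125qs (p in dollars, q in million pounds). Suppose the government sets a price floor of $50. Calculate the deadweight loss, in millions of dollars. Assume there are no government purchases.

105

Rearranging supply gives qs = 8p - 313. Setting quantity demanded equal to quantity supplied, 377 - 7p = 8p - 313, gives p* = 46 and q* = 55.
Because the floor (50) lies above the market-clearing price, it is binding.
At p = 50: qd = 377 - 7·50 = 27 and qs = 8·50 - 313 = 87.
Quantity traded falls to 27. At q = 27 the demand price is (377 - 27)/7 = 50 and the supply price is (313 + 27)/8 = 42.5.
Deadweight loss = ½ · (50 - 42.5) · (55 - 27) = ½ · 7.5 · 28 = 105.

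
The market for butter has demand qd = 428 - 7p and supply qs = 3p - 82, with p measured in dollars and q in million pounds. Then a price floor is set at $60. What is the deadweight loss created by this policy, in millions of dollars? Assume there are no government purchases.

Equilibrium: 428 - 7p = 3p - 82, so 510 = 10p and p* = 51, q* = 71.
Since 60 > 51, the floor is binding.
At p = 60: qd = 428 - 7·60 = 8 and qs = 3·60 - 82 = 98.
Quantity traded falls to 8. At q = 8 the demand price is (428 - 8)/7 = 60 and the supply price is (82 + 8)/3 = 30.
Deadweight loss = ½ · (60 - 30) · (71 - 8) = ½ · 30 · 63 = 945.

945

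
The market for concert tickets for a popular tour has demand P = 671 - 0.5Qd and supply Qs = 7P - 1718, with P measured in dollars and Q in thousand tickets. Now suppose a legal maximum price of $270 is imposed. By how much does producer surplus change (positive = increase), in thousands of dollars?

-29190

Rearranging demand gives Qd = 1342 - 2P. Without the control the market clears where 1342 - 2P = 7P - 1718, i.e. P* = 340 and Q* = 662.
The ceiling of 270 is below the equilibrium price 340, so it binds.
At P = 270: Qd = 1342 - 2·270 = 802 and Qs = 7·270 - 1718 = 172.
Producer surplus without the control is ½ · (340 - 1718/7) · 662 = 219122/7.
With the ceiling, producers sell 172 units at 270, so PS = ½ · (270 - 1718/7) · 172 = 14792/7.
Change in producer surplus = 14792/7 - 219122/7 = -29190.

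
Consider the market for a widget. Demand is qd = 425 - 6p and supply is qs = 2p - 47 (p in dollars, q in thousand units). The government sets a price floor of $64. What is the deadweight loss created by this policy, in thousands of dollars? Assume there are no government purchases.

300

Without the control the market clears where 425 - 6p = 2p - 47, i.e. p* = 59 and q* = 71.
The floor of 64 is above the equilibrium price 59, so it binds.
At p = 64: qd = 425 - 6·64 = 41 and qs = 2·64 - 47 = 81.
Quantity traded falls to 41. At q = 41 the demand price is (425 - 41)/6 = 64 and the supply price is (47 + 41)/2 = 44.
Deadweight loss = ½ · (64 - 44) · (71 - 41) = ½ · 20 · 30 = 300.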